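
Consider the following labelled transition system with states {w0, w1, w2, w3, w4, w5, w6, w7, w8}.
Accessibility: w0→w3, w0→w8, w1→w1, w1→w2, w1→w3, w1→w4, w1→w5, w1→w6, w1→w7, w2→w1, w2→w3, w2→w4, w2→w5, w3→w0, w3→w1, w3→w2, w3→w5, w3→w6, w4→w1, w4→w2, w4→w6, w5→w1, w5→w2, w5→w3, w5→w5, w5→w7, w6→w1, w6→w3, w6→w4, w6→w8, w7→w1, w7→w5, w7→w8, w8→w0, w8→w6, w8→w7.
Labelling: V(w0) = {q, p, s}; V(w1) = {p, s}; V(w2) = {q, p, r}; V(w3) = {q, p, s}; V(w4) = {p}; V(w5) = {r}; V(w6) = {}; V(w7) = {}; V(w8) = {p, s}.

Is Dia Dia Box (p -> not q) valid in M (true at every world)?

Recall that Box ψ holds at a world iff ψ holds at every accessible world, and Dia ψ holds iff ψ holds at some accessible world.
Let φ = Dia Dia Box (p -> not q). Evaluate φ at each world:
  w0 (successors {w3, w8}): φ is true.
  w1 (successors {w1, w2, w3, w4, w5, w6, w7}): φ is true.
  w2 (successors {w1, w3, w4, w5}): φ is true.
  w3 (successors {w0, w1, w2, w5, w6}): φ is true.
  w4 (successors {w1, w2, w6}): φ is true.
  w5 (successors {w1, w2, w3, w5, w7}): φ is true.
  w6 (successors {w1, w3, w4, w8}): φ is true.
  w7 (successors {w1, w5, w8}): φ is true.
  w8 (successors {w0, w6, w7}): φ is false.
Detail at w8 (counterexample):
  At w8: Dia Dia Box (p -> not q) requires Dia Box (p -> not q) at some successor in {w0, w6, w7}.
    At w0: Dia Box (p -> not q) is false.
    At w6: Dia Box (p -> not q) is false.
    At w7: Dia Box (p -> not q) is false.
  So Dia Dia Box (p -> not q) is false at w8.

No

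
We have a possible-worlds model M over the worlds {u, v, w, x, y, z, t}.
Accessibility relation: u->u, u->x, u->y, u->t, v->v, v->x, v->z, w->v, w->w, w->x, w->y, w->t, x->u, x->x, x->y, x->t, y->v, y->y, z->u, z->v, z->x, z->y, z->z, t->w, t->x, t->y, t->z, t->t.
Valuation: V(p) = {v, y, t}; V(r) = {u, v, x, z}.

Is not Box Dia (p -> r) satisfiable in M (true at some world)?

Recall that Box ψ holds at a world iff ψ holds at every accessible world, and Dia ψ holds iff ψ holds at some accessible world.
Let φ = not Box Dia (p -> r). Evaluate φ at each world:
  u (successors {u, x, y, t}): φ is false.
  v (successors {v, x, z}): φ is false.
  w (successors {v, w, x, y, t}): φ is false.
  x (successors {u, x, y, t}): φ is false.
  y (successors {v, y}): φ is false.
  z (successors {u, v, x, y, z}): φ is false.
  t (successors {w, x, y, z, t}): φ is false.
For instance, at y:
  At y: Box Dia (p -> r) is true, so not Box Dia (p -> r) is false.
    At y: Box Dia (p -> r) requires Dia (p -> r) at every successor {v, y}.
      At v: Dia (p -> r) is true.
      At y: Dia (p -> r) is true.
    So Box Dia (p -> r) is true at y.

No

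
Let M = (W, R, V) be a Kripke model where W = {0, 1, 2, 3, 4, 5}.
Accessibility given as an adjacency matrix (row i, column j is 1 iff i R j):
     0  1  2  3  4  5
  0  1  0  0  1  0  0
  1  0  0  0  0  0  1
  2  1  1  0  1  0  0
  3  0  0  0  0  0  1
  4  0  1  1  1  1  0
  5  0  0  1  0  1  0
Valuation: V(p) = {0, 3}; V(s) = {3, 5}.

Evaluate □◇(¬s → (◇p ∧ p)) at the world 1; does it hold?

No

Recall that □ψ holds at a world iff ψ holds at every accessible world, and ◇ψ holds iff ψ holds at some accessible world.
At 1: □◇(¬s → (◇p ∧ p)) requires ◇(¬s → (◇p ∧ p)) at every successor {5}.
  ◇(¬s → (◇p ∧ p)) fails at 5, so □◇(¬s → (◇p ∧ p)) is false at 1.
    At 5: ◇(¬s → (◇p ∧ p)) requires ¬s → (◇p ∧ p) at some successor in {2, 4}.
      At 2: ¬s → (◇p ∧ p) is false.
      At 4: ¬s → (◇p ∧ p) is false.
    So ◇(¬s → (◇p ∧ p)) is false at 5.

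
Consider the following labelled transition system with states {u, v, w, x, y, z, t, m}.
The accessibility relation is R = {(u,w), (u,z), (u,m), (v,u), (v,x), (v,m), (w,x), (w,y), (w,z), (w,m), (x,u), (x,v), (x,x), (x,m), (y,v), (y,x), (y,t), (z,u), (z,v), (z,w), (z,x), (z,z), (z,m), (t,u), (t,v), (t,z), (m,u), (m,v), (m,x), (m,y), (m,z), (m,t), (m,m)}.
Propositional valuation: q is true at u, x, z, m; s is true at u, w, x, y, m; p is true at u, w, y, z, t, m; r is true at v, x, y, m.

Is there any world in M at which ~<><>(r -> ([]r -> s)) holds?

No

Recall that []ψ holds at a world iff ψ holds at every accessible world, and <>ψ holds iff ψ holds at some accessible world.
Let φ = ~<><>(r -> ([]r -> s)). Evaluate φ at each world:
  u (successors {w, z, m}): φ is false.
  v (successors {u, x, m}): φ is false.
  w (successors {x, y, z, m}): φ is false.
  x (successors {u, v, x, m}): φ is false.
  y (successors {v, x, t}): φ is false.
  z (successors {u, v, w, x, z, m}): φ is false.
  t (successors {u, v, z}): φ is false.
  m (successors {u, v, x, y, z, t, m}): φ is false.
For instance, at y:
  At y: <><>(r -> ([]r -> s)) is true, so ~<><>(r -> ([]r -> s)) is false.
    At y: <><>(r -> ([]r -> s)) requires <>(r -> ([]r -> s)) at some successor in {v, x, t}.
      <>(r -> ([]r -> s)) holds at v, so <><>(r -> ([]r -> s)) is true at y.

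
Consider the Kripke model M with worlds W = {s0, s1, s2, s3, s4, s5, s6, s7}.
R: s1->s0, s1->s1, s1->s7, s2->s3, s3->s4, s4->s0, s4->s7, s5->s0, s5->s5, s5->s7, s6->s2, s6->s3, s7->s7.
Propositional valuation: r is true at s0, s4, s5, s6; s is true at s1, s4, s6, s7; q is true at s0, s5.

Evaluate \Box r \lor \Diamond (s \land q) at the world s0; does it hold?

At s0: \Box r is true, \Diamond (s \land q) is false, so \Box r \lor \Diamond (s \land q) is true.
  At s0: no accessible worlds, so \Box r holds vacuously.
  At s0: no accessible worlds, so \Diamond (s \land q) is false.

Yes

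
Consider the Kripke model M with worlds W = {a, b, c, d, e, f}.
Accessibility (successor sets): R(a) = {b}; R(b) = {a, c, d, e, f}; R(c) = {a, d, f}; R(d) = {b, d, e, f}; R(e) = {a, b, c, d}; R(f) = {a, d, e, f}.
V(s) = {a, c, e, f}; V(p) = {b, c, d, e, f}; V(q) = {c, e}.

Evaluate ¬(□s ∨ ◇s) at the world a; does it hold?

Yes

Recall that □ψ holds at a world iff ψ holds at every accessible world, and ◇ψ holds iff ψ holds at some accessible world.
At a: □s ∨ ◇s is false, so ¬(□s ∨ ◇s) is true.
  At a: □s is false, ◇s is false, so □s ∨ ◇s is false.
    At a: □s requires s at every successor {b}.
      s fails at b, so □s is false at a.
    At a: ◇s requires s at some successor in {b}.
      At b: s is false.
    So ◇s is false at a.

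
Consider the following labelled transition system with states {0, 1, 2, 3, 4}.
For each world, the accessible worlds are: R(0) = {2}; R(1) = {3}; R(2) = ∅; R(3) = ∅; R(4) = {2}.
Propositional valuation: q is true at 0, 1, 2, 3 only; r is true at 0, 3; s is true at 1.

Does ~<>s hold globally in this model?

Yes

Let φ = ~<>s. Evaluate φ at each world:
  0 (successors {2}): φ is true.
  1 (successors {3}): φ is true.
  2 (successors ∅): φ is true.
  3 (successors ∅): φ is true.
  4 (successors {2}): φ is true.
For instance, at 0:
  At 0: <>s is false, so ~<>s is true.
    At 0: <>s requires s at some successor in {2}.
      At 2: s is false.
    So <>s is false at 0.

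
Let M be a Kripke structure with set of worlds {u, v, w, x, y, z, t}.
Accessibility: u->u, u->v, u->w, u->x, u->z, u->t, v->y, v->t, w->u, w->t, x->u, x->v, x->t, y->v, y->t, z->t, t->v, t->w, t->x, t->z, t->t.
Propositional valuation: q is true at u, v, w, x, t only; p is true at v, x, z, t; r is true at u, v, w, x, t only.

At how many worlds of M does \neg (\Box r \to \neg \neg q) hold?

Recall that \Box ψ holds at a world iff ψ holds at every accessible world, and \Diamond ψ holds iff ψ holds at some accessible world.
Let φ = \neg (\Box r \to \neg \neg q). Evaluate φ at each world:
  u (successors {u, v, w, x, z, t}): φ is false.
  v (successors {y, t}): φ is false.
  w (successors {u, t}): φ is false.
  x (successors {u, v, t}): φ is false.
  y (successors {v, t}): φ is true.
  z (successors {t}): φ is true.
  t (successors {v, w, x, z, t}): φ is false.
For instance, at w:
  At w: \Box r \to \neg \neg q is true, so \neg (\Box r \to \neg \neg q) is false.
    At w: \Box r is true, \neg \neg q is true, so \Box r \to \neg \neg q is true.
      At w: \Box r requires r at every successor {u, t}.
        At u: r is true.
        At t: r is true.
      So \Box r is true at w.
Satisfying worlds: {y, z}

2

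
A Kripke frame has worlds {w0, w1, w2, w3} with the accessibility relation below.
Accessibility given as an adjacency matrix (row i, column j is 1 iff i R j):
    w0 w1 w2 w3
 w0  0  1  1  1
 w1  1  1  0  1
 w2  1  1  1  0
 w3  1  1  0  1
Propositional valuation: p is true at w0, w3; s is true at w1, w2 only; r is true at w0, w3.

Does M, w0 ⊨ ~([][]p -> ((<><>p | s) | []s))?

No

At w0: [][]p -> ((<><>p | s) | []s) is true, so ~([][]p -> ((<><>p | s) | []s)) is false.
  At w0: [][]p is false, (<><>p | s) | []s is true, so [][]p -> ((<><>p | s) | []s) is true.
    At w0: [][]p requires []p at every successor {w1, w2, w3}.
      []p fails at w1, so [][]p is false at w0.
    At w0: <><>p | s is true, []s is false, so (<><>p | s) | []s is true.
      At w0: <><>p is true, s is false, so <><>p | s is true.
      At w0: []s requires s at every successor {w1, w2, w3}.
        s fails at w3, so []s is false at w0.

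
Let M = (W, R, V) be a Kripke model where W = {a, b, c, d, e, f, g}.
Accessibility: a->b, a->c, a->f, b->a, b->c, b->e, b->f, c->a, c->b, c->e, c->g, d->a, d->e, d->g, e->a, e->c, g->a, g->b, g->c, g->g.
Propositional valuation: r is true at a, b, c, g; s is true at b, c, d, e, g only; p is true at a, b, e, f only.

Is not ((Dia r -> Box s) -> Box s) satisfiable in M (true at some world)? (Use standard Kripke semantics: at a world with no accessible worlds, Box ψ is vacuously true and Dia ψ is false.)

No

Recall that Box ψ holds at a world iff ψ holds at every accessible world, and Dia ψ holds iff ψ holds at some accessible world.
Let φ = not ((Dia r -> Box s) -> Box s). Evaluate φ at each world:
  a (successors {b, c, f}): φ is false.
  b (successors {a, c, e, f}): φ is false.
  c (successors {a, b, e, g}): φ is false.
  d (successors {a, e, g}): φ is false.
  e (successors {a, c}): φ is false.
  f (successors ∅): φ is false.
  g (successors {a, b, c, g}): φ is false.
For instance, at g:
  At g: (Dia r -> Box s) -> Box s is true, so not ((Dia r -> Box s) -> Box s) is false.
    At g: Dia r -> Box s is false, Box s is false, so (Dia r -> Box s) -> Box s is true.
      At g: Dia r is true, Box s is false, so Dia r -> Box s is false.
      At g: Box s requires s at every successor {a, b, c, g}.
        s fails at a, so Box s is false at g.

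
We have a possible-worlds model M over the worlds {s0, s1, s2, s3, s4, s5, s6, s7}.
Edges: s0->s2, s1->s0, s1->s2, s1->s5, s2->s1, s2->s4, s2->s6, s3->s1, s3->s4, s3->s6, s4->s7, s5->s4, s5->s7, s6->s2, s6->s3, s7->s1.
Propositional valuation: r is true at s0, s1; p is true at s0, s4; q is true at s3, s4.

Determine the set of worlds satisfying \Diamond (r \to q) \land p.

Let φ = \Diamond (r \to q) \land p. Evaluate φ at each world:
  s0 (successors {s2}): φ is true.
  s1 (successors {s0, s2, s5}): φ is false.
  s2 (successors {s1, s4, s6}): φ is false.
  s3 (successors {s1, s4, s6}): φ is false.
  s4 (successors {s7}): φ is true.
  s5 (successors {s4, s7}): φ is false.
  s6 (successors {s2, s3}): φ is false.
  s7 (successors {s1}): φ is false.
For instance, at s5:
  At s5: \Diamond (r \to q) is true, p is false, so \Diamond (r \to q) \land p is false.
    At s5: \Diamond (r \to q) requires r \to q at some successor in {s4, s7}.
      r \to q holds at s4, so \Diamond (r \to q) is true at s5.
Satisfying worlds: {s0, s4}

s0, s4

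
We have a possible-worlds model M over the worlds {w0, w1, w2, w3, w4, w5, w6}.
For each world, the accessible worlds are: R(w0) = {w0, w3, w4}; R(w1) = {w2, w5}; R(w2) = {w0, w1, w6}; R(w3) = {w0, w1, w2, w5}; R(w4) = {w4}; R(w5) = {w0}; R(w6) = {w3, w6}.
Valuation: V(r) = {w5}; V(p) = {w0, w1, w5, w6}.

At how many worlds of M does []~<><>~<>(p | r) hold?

Recall that []ψ holds at a world iff ψ holds at every accessible world, and <>ψ holds iff ψ holds at some accessible world.
Let φ = []~<><>~<>(p | r). Evaluate φ at each world:
  w0 (successors {w0, w3, w4}): φ is false.
  w1 (successors {w2, w5}): φ is false.
  w2 (successors {w0, w1, w6}): φ is false.
  w3 (successors {w0, w1, w2, w5}): φ is false.
  w4 (successors {w4}): φ is false.
  w5 (successors {w0}): φ is false.
  w6 (successors {w3, w6}): φ is false.
For instance, at w5:
  At w5: []~<><>~<>(p | r) requires ~<><>~<>(p | r) at every successor {w0}.
    ~<><>~<>(p | r) fails at w0, so []~<><>~<>(p | r) is false at w5.
      At w0: <><>~<>(p | r) is true, so ~<><>~<>(p | r) is false.
Satisfying worlds: none.

0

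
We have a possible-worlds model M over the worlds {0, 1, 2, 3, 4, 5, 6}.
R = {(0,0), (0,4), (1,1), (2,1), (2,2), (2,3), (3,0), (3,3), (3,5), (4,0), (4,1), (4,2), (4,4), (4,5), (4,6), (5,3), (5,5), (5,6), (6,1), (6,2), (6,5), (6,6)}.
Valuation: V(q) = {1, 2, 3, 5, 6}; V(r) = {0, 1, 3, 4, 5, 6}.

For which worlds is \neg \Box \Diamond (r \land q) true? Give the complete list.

0, 3, 4

Recall that \Box ψ holds at a world iff ψ holds at every accessible world, and \Diamond ψ holds iff ψ holds at some accessible world.
Let φ = \neg \Box \Diamond (r \land q). Evaluate φ at each world:
  0 (successors {0, 4}): φ is true.
  1 (successors {1}): φ is false.
  2 (successors {1, 2, 3}): φ is false.
  3 (successors {0, 3, 5}): φ is true.
  4 (successors {0, 1, 2, 4, 5, 6}): φ is true.
  5 (successors {3, 5, 6}): φ is false.
  6 (successors {1, 2, 5, 6}): φ is false.
For instance, at 6:
  At 6: \Box \Diamond (r \land q) is true, so \neg \Box \Diamond (r \land q) is false.
    At 6: \Box \Diamond (r \land q) requires \Diamond (r \land q) at every successor {1, 2, 5, 6}.
      At 1: \Diamond (r \land q) is true.
      At 2: \Diamond (r \land q) is true.
      At 5: \Diamond (r \land q) is true.
      At 6: \Diamond (r \land q) is true.
    So \Box \Diamond (r \land q) is true at 6.
Satisfying worlds: {0, 3, 4}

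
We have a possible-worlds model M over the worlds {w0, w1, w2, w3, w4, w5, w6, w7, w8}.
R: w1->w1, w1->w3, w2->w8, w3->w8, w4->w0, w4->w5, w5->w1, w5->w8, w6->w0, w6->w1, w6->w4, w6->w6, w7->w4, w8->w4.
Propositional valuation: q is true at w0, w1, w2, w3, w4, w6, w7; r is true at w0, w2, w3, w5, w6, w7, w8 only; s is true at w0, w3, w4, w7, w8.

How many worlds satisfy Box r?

Let φ = Box r. Evaluate φ at each world:
  w0 (successors ∅): φ is true.
  w1 (successors {w1, w3}): φ is false.
  w2 (successors {w8}): φ is true.
  w3 (successors {w8}): φ is true.
  w4 (successors {w0, w5}): φ is true.
  w5 (successors {w1, w8}): φ is false.
  w6 (successors {w0, w1, w4, w6}): φ is false.
  w7 (successors {w4}): φ is false.
  w8 (successors {w4}): φ is false.
For instance, at w3:
  At w3: Box r requires r at every successor {w8}.
    At w8: r is true.
  So Box r is true at w3.
Satisfying worlds: {w0, w2, w3, w4}

4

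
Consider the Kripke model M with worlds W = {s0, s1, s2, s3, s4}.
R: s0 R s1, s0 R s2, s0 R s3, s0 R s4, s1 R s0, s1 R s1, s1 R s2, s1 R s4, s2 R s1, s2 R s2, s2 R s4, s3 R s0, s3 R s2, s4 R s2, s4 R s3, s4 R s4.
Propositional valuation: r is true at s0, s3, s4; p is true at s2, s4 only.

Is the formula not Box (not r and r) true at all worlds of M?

Let φ = not Box (not r and r). Evaluate φ at each world:
  s0 (successors {s1, s2, s3, s4}): φ is true.
  s1 (successors {s0, s1, s2, s4}): φ is true.
  s2 (successors {s1, s2, s4}): φ is true.
  s3 (successors {s0, s2}): φ is true.
  s4 (successors {s2, s3, s4}): φ is true.
For instance, at s2:
  At s2: Box (not r and r) is false, so not Box (not r and r) is true.
    At s2: Box (not r and r) requires not r and r at every successor {s1, s2, s4}.
      not r and r fails at s1, so Box (not r and r) is false at s2.

Yes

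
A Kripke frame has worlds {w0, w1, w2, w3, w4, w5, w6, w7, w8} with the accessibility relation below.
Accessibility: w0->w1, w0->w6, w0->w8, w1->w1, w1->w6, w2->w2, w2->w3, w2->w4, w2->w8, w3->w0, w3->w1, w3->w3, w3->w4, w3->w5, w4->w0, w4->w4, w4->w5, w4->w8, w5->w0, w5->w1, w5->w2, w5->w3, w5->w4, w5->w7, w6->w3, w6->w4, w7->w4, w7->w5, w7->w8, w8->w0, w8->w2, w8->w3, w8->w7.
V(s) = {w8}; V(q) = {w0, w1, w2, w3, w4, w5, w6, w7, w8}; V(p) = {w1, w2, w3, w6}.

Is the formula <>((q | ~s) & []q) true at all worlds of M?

Yes

Recall that []ψ holds at a world iff ψ holds at every accessible world, and <>ψ holds iff ψ holds at some accessible world.
Let φ = <>((q | ~s) & []q). Evaluate φ at each world:
  w0 (successors {w1, w6, w8}): φ is true.
  w1 (successors {w1, w6}): φ is true.
  w2 (successors {w2, w3, w4, w8}): φ is true.
  w3 (successors {w0, w1, w3, w4, w5}): φ is true.
  w4 (successors {w0, w4, w5, w8}): φ is true.
  w5 (successors {w0, w1, w2, w3, w4, w7}): φ is true.
  w6 (successors {w3, w4}): φ is true.
  w7 (successors {w4, w5, w8}): φ is true.
  w8 (successors {w0, w2, w3, w7}): φ is true.
For instance, at w8:
  At w8: <>((q | ~s) & []q) requires (q | ~s) & []q at some successor in {w0, w2, w3, w7}.
    (q | ~s) & []q holds at w0, so <>((q | ~s) & []q) is true at w8.
      At w0: q | ~s is true, []q is true, so (q | ~s) & []q is true.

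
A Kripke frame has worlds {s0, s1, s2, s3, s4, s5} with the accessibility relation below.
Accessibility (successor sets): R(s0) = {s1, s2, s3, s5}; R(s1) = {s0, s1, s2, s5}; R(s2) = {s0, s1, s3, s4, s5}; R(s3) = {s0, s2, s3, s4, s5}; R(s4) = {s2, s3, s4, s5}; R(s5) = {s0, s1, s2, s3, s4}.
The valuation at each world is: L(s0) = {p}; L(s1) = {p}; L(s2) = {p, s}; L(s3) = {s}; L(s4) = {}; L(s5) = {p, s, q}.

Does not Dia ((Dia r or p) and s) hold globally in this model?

Let φ = not Dia ((Dia r or p) and s). Evaluate φ at each world:
  s0 (successors {s1, s2, s3, s5}): φ is false.
  s1 (successors {s0, s1, s2, s5}): φ is false.
  s2 (successors {s0, s1, s3, s4, s5}): φ is false.
  s3 (successors {s0, s2, s3, s4, s5}): φ is false.
  s4 (successors {s2, s3, s4, s5}): φ is false.
  s5 (successors {s0, s1, s2, s3, s4}): φ is false.
Detail at s0 (counterexample):
  At s0: Dia ((Dia r or p) and s) is true, so not Dia ((Dia r or p) and s) is false.
    At s0: Dia ((Dia r or p) and s) requires (Dia r or p) and s at some successor in {s1, s2, s3, s5}.
      (Dia r or p) and s holds at s2, so Dia ((Dia r or p) and s) is true at s0.

No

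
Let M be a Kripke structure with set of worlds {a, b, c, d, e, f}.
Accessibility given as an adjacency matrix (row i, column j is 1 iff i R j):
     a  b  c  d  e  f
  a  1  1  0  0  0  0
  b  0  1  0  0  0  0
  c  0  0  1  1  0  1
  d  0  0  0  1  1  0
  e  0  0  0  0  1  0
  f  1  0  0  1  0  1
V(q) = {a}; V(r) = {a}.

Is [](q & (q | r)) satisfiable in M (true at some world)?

No

Recall that []ψ holds at a world iff ψ holds at every accessible world, and <>ψ holds iff ψ holds at some accessible world.
Let φ = [](q & (q | r)). Evaluate φ at each world:
  a (successors {a, b}): φ is false.
  b (successors {b}): φ is false.
  c (successors {c, d, f}): φ is false.
  d (successors {d, e}): φ is false.
  e (successors {e}): φ is false.
  f (successors {a, d, f}): φ is false.
For instance, at e:
  At e: [](q & (q | r)) requires q & (q | r) at every successor {e}.
    q & (q | r) fails at e, so [](q & (q | r)) is false at e.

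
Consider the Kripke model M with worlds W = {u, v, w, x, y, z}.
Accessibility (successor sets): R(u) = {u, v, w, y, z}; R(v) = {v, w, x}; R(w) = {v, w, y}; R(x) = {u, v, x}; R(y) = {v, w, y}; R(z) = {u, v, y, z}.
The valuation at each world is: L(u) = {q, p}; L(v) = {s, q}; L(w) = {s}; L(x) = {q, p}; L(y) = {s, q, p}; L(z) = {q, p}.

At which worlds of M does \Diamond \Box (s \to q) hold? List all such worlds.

u, v, x, z

Let φ = \Diamond \Box (s \to q). Evaluate φ at each world:
  u (successors {u, v, w, y, z}): φ is true.
  v (successors {v, w, x}): φ is true.
  w (successors {v, w, y}): φ is false.
  x (successors {u, v, x}): φ is true.
  y (successors {v, w, y}): φ is false.
  z (successors {u, v, y, z}): φ is true.
For instance, at w:
  At w: \Diamond \Box (s \to q) requires \Box (s \to q) at some successor in {v, w, y}.
    At v: \Box (s \to q) is false.
    At w: \Box (s \to q) is false.
    At y: \Box (s \to q) is false.
  So \Diamond \Box (s \to q) is false at w.
Satisfying worlds: {u, v, x, z}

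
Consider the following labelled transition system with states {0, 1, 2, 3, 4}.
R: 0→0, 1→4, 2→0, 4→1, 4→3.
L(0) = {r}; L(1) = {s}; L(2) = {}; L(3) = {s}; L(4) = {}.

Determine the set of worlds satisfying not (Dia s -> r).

Recall that Dia ψ holds at a world iff ψ holds at some accessible world.
Let φ = not (Dia s -> r). Evaluate φ at each world:
  0 (successors {0}): φ is false.
  1 (successors {4}): φ is false.
  2 (successors {0}): φ is false.
  3 (successors ∅): φ is false.
  4 (successors {1, 3}): φ is true.
For instance, at 0:
  At 0: Dia s -> r is true, so not (Dia s -> r) is false.
    At 0: Dia s is false, r is true, so Dia s -> r is true.
      At 0: Dia s requires s at some successor in {0}.
        At 0: s is false.
      So Dia s is false at 0.
Satisfying worlds: {4}

4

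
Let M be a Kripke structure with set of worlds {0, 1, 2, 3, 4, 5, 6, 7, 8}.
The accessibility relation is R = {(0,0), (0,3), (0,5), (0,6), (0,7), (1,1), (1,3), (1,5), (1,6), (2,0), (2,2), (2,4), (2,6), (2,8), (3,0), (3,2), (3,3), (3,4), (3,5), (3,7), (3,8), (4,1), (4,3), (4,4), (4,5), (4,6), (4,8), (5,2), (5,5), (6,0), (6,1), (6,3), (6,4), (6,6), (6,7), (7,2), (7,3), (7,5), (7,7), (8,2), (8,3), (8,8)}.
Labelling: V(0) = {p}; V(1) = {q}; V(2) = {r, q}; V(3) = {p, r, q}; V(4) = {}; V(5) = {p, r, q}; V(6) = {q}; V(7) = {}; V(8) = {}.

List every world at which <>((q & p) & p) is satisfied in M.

0, 1, 3, 4, 5, 6, 7, 8

Let φ = <>((q & p) & p). Evaluate φ at each world:
  0 (successors {0, 3, 5, 6, 7}): φ is true.
  1 (successors {1, 3, 5, 6}): φ is true.
  2 (successors {0, 2, 4, 6, 8}): φ is false.
  3 (successors {0, 2, 3, 4, 5, 7, 8}): φ is true.
  4 (successors {1, 3, 4, 5, 6, 8}): φ is true.
  5 (successors {2, 5}): φ is true.
  6 (successors {0, 1, 3, 4, 6, 7}): φ is true.
  7 (successors {2, 3, 5, 7}): φ is true.
  8 (successors {2, 3, 8}): φ is true.
For instance, at 1:
  At 1: <>((q & p) & p) requires (q & p) & p at some successor in {1, 3, 5, 6}.
    (q & p) & p holds at 3, so <>((q & p) & p) is true at 1.
Satisfying worlds: {0, 1, 3, 4, 5, 6, 7, 8}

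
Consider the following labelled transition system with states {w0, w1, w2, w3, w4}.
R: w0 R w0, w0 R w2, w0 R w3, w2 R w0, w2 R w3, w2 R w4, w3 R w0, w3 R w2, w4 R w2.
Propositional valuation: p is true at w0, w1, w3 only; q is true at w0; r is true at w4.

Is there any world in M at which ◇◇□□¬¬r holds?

Recall that □ψ holds at a world iff ψ holds at every accessible world, and ◇ψ holds iff ψ holds at some accessible world.
Let φ = ◇◇□□¬¬r. Evaluate φ at each world:
  w0 (successors {w0, w2, w3}): φ is false.
  w1 (successors ∅): φ is false.
  w2 (successors {w0, w3, w4}): φ is false.
  w3 (successors {w0, w2}): φ is false.
  w4 (successors {w2}): φ is false.
For instance, at w2:
  At w2: ◇◇□□¬¬r requires ◇□□¬¬r at some successor in {w0, w3, w4}.
    At w0: ◇□□¬¬r is false.
    At w3: ◇□□¬¬r is false.
    At w4: ◇□□¬¬r is false.
  So ◇◇□□¬¬r is false at w2.

No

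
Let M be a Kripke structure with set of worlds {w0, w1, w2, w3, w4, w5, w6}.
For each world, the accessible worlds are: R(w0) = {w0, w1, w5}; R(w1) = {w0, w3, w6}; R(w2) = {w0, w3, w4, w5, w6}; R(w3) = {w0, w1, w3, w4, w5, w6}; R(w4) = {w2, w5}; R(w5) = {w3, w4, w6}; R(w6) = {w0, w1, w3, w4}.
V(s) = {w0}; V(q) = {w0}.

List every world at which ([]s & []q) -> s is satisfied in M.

Recall that []ψ holds at a world iff ψ holds at every accessible world, and <>ψ holds iff ψ holds at some accessible world.
Let φ = ([]s & []q) -> s. Evaluate φ at each world:
  w0 (successors {w0, w1, w5}): φ is true.
  w1 (successors {w0, w3, w6}): φ is true.
  w2 (successors {w0, w3, w4, w5, w6}): φ is true.
  w3 (successors {w0, w1, w3, w4, w5, w6}): φ is true.
  w4 (successors {w2, w5}): φ is true.
  w5 (successors {w3, w4, w6}): φ is true.
  w6 (successors {w0, w1, w3, w4}): φ is true.
For instance, at w3:
  At w3: []s & []q is false, s is false, so ([]s & []q) -> s is true.
    At w3: []s is false, []q is false, so []s & []q is false.
      At w3: []s requires s at every successor {w0, w1, w3, w4, w5, w6}.
        s fails at w1, so []s is false at w3.
      At w3: []q requires q at every successor {w0, w1, w3, w4, w5, w6}.
        q fails at w1, so []q is false at w3.
Satisfying worlds: {w0, w1, w2, w3, w4, w5, w6}

w0, w1, w2, w3, w4, w5, w6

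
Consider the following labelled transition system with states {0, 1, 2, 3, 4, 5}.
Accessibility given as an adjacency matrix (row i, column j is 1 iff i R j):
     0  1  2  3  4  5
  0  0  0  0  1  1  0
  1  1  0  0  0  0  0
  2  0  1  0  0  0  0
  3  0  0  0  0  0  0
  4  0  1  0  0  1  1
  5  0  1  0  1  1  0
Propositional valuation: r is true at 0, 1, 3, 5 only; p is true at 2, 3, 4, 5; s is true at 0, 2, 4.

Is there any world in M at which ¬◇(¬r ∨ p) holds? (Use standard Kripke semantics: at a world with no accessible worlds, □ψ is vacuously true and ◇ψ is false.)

Let φ = ¬◇(¬r ∨ p). Evaluate φ at each world:
  0 (successors {3, 4}): φ is false.
  1 (successors {0}): φ is true.
  2 (successors {1}): φ is true.
  3 (successors ∅): φ is true.
  4 (successors {1, 4, 5}): φ is false.
  5 (successors {1, 3, 4}): φ is false.
Detail at 1 (witness):
  At 1: ◇(¬r ∨ p) is false, so ¬◇(¬r ∨ p) is true.
    At 1: ◇(¬r ∨ p) requires ¬r ∨ p at some successor in {0}.
      At 0: ¬r ∨ p is false.
    So ◇(¬r ∨ p) is false at 1.

Yes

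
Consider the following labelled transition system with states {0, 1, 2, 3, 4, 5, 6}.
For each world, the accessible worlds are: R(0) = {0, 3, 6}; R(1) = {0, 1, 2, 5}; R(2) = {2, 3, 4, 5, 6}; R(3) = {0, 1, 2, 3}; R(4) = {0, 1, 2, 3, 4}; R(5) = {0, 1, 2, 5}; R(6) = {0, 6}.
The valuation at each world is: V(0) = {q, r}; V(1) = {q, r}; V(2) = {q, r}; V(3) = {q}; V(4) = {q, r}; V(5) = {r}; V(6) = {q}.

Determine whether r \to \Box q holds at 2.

No

Recall that \Box ψ holds at a world iff ψ holds at every accessible world, and \Diamond ψ holds iff ψ holds at some accessible world.
At 2: r is true, \Box q is false, so r \to \Box q is false.
  At 2: \Box q requires q at every successor {2, 3, 4, 5, 6}.
    q fails at 5, so \Box q is false at 2.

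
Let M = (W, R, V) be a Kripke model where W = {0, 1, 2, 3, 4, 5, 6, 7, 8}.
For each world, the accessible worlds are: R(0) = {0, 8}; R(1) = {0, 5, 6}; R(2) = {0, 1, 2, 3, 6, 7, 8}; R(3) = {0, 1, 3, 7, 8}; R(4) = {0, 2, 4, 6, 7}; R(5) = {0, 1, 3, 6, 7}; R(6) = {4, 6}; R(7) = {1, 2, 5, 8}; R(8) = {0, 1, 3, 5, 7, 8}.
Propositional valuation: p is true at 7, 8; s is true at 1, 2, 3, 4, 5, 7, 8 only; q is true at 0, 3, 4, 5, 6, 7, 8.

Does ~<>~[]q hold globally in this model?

No

Let φ = ~<>~[]q. Evaluate φ at each world:
  0 (successors {0, 8}): φ is false.
  1 (successors {0, 5, 6}): φ is false.
  2 (successors {0, 1, 2, 3, 6, 7, 8}): φ is false.
  3 (successors {0, 1, 3, 7, 8}): φ is false.
  4 (successors {0, 2, 4, 6, 7}): φ is false.
  5 (successors {0, 1, 3, 6, 7}): φ is false.
  6 (successors {4, 6}): φ is false.
  7 (successors {1, 2, 5, 8}): φ is false.
  8 (successors {0, 1, 3, 5, 7, 8}): φ is false.
Detail at 0 (counterexample):
  At 0: <>~[]q is true, so ~<>~[]q is false.
    At 0: <>~[]q requires ~[]q at some successor in {0, 8}.
      ~[]q holds at 8, so <>~[]q is true at 0.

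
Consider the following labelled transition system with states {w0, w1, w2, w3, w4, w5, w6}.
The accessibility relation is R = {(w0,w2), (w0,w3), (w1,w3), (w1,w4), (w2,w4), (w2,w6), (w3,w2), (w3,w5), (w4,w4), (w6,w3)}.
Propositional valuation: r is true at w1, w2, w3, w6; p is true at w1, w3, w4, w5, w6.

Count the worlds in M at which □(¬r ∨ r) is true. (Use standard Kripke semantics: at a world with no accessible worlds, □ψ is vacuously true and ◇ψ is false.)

Recall that □ψ holds at a world iff ψ holds at every accessible world, and ◇ψ holds iff ψ holds at some accessible world.
Let φ = □(¬r ∨ r). Evaluate φ at each world:
  w0 (successors {w2, w3}): φ is true.
  w1 (successors {w3, w4}): φ is true.
  w2 (successors {w4, w6}): φ is true.
  w3 (successors {w2, w5}): φ is true.
  w4 (successors {w4}): φ is true.
  w5 (successors ∅): φ is true.
  w6 (successors {w3}): φ is true.
For instance, at w3:
  At w3: □(¬r ∨ r) requires ¬r ∨ r at every successor {w2, w5}.
    At w2: ¬r ∨ r is true.
    At w5: ¬r ∨ r is true.
  So □(¬r ∨ r) is true at w3.
Satisfying worlds: {w0, w1, w2, w3, w4, w5, w6}

7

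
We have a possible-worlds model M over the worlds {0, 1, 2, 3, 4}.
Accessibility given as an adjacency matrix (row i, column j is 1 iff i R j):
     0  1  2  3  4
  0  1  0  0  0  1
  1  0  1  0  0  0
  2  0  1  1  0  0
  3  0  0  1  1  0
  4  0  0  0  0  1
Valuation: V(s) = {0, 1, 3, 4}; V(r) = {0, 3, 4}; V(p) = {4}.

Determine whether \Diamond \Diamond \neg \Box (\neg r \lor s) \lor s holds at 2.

At 2: \Diamond \Diamond \neg \Box (\neg r \lor s) is false, s is false, so \Diamond \Diamond \neg \Box (\neg r \lor s) \lor s is false.
  At 2: \Diamond \Diamond \neg \Box (\neg r \lor s) requires \Diamond \neg \Box (\neg r \lor s) at some successor in {1, 2}.
    At 1: \Diamond \neg \Box (\neg r \lor s) is false.
    At 2: \Diamond \neg \Box (\neg r \lor s) is false.
  So \Diamond \Diamond \neg \Box (\neg r \lor s) is false at 2.

No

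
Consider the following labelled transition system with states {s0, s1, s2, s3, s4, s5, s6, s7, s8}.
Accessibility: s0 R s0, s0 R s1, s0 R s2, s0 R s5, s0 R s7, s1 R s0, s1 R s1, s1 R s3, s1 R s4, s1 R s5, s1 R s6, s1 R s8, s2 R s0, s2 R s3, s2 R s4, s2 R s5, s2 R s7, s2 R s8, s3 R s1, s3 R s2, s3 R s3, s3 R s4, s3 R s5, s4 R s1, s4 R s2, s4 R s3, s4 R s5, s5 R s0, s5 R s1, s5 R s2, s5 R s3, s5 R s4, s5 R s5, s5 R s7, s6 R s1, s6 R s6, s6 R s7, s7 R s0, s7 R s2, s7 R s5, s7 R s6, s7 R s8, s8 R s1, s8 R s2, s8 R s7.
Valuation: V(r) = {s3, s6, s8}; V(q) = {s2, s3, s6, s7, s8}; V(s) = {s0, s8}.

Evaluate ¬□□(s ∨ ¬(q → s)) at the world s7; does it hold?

Recall that □ψ holds at a world iff ψ holds at every accessible world, and ◇ψ holds iff ψ holds at some accessible world.
At s7: □□(s ∨ ¬(q → s)) is false, so ¬□□(s ∨ ¬(q → s)) is true.
  At s7: □□(s ∨ ¬(q → s)) requires □(s ∨ ¬(q → s)) at every successor {s0, s2, s5, s6, s8}.
    □(s ∨ ¬(q → s)) fails at s0, so □□(s ∨ ¬(q → s)) is false at s7.
      At s0: □(s ∨ ¬(q → s)) requires s ∨ ¬(q → s) at every successor {s0, s1, s2, s5, s7}.
        s ∨ ¬(q → s) fails at s1, so □(s ∨ ¬(q → s)) is false at s0.

Yes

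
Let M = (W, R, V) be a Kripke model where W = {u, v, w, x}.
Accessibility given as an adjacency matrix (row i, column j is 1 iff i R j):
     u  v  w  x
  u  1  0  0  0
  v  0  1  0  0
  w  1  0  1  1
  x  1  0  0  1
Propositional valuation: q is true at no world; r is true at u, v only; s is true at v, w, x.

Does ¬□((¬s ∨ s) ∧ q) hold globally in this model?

Yes

Let φ = ¬□((¬s ∨ s) ∧ q). Evaluate φ at each world:
  u (successors {u}): φ is true.
  v (successors {v}): φ is true.
  w (successors {u, w, x}): φ is true.
  x (successors {u, x}): φ is true.
For instance, at u:
  At u: □((¬s ∨ s) ∧ q) is false, so ¬□((¬s ∨ s) ∧ q) is true.
    At u: □((¬s ∨ s) ∧ q) requires (¬s ∨ s) ∧ q at every successor {u}.
      (¬s ∨ s) ∧ q fails at u, so □((¬s ∨ s) ∧ q) is false at u.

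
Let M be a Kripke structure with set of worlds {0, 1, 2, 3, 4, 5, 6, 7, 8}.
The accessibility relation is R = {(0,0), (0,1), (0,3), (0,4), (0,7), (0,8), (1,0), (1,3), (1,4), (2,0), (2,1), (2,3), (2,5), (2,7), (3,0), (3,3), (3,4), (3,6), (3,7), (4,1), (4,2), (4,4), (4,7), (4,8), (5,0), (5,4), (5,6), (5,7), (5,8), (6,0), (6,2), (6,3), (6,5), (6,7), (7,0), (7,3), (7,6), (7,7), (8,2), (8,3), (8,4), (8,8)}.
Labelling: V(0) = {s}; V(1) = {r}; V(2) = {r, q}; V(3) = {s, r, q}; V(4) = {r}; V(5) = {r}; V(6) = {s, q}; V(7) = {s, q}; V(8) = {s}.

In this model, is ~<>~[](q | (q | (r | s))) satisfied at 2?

At 2: <>~[](q | (q | (r | s))) is false, so ~<>~[](q | (q | (r | s))) is true.
  At 2: <>~[](q | (q | (r | s))) requires ~[](q | (q | (r | s))) at some successor in {0, 1, 3, 5, 7}.
    At 0: ~[](q | (q | (r | s))) is false.
    At 1: ~[](q | (q | (r | s))) is false.
    At 3: ~[](q | (q | (r | s))) is false.
    At 5: ~[](q | (q | (r | s))) is false.
    At 7: ~[](q | (q | (r | s))) is false.
  So <>~[](q | (q | (r | s))) is false at 2.

Yes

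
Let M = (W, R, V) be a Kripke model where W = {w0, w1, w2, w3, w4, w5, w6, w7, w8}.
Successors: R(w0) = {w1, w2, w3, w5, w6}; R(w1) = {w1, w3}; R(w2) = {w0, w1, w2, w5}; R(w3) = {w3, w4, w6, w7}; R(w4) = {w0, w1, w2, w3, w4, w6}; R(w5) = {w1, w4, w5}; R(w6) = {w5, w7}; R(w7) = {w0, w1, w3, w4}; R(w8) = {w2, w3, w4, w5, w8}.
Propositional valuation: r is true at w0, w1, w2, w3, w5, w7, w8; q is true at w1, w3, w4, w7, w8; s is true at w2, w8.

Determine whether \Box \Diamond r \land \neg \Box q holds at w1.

No

At w1: \Box \Diamond r is true, \neg \Box q is false, so \Box \Diamond r \land \neg \Box q is false.
  At w1: \Box \Diamond r requires \Diamond r at every successor {w1, w3}.
      At w1: \Diamond r requires r at some successor in {w1, w3}.
        r holds at w1, so \Diamond r is true at w1.
      At w3: \Diamond r requires r at some successor in {w3, w4, w6, w7}.
        r holds at w3, so \Diamond r is true at w3.
  So \Box \Diamond r is true at w1.
  At w1: \Box q is true, so \neg \Box q is false.
    At w1: \Box q requires q at every successor {w1, w3}.
      At w1: q is true.
      At w3: q is true.
    So \Box q is true at w1.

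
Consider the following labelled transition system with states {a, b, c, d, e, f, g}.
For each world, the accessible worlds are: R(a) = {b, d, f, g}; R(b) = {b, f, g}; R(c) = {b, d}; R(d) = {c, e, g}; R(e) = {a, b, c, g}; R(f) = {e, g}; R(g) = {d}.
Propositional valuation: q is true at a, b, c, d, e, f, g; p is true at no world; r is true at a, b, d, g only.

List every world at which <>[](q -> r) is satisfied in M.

a, b, d, e, f

Recall that []ψ holds at a world iff ψ holds at every accessible world, and <>ψ holds iff ψ holds at some accessible world.
Let φ = <>[](q -> r). Evaluate φ at each world:
  a (successors {b, d, f, g}): φ is true.
  b (successors {b, f, g}): φ is true.
  c (successors {b, d}): φ is false.
  d (successors {c, e, g}): φ is true.
  e (successors {a, b, c, g}): φ is true.
  f (successors {e, g}): φ is true.
  g (successors {d}): φ is false.
For instance, at c:
  At c: <>[](q -> r) requires [](q -> r) at some successor in {b, d}.
    At b: [](q -> r) is false.
    At d: [](q -> r) is false.
  So <>[](q -> r) is false at c.
Satisfying worlds: {a, b, d, e, f}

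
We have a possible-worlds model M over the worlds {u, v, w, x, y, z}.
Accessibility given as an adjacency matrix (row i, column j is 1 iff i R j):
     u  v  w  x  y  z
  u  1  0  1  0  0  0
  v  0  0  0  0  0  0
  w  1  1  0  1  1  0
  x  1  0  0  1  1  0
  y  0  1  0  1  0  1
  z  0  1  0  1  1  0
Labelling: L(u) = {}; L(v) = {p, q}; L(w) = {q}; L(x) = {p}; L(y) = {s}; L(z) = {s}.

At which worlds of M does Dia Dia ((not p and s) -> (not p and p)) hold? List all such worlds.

Let φ = Dia Dia ((not p and s) -> (not p and p)). Evaluate φ at each world:
  u (successors {u, w}): φ is true.
  v (successors ∅): φ is false.
  w (successors {u, v, x, y}): φ is true.
  x (successors {u, x, y}): φ is true.
  y (successors {v, x, z}): φ is true.
  z (successors {v, x, y}): φ is true.
For instance, at z:
  At z: Dia Dia ((not p and s) -> (not p and p)) requires Dia ((not p and s) -> (not p and p)) at some successor in {v, x, y}.
    Dia ((not p and s) -> (not p and p)) holds at x, so Dia Dia ((not p and s) -> (not p and p)) is true at z.
      At x: Dia ((not p and s) -> (not p and p)) requires (not p and s) -> (not p and p) at some successor in {u, x, y}.
        (not p and s) -> (not p and p) holds at u, so Dia ((not p and s) -> (not p and p)) is true at x.
Satisfying worlds: {u, w, x, y, z}

u, w, x, y, z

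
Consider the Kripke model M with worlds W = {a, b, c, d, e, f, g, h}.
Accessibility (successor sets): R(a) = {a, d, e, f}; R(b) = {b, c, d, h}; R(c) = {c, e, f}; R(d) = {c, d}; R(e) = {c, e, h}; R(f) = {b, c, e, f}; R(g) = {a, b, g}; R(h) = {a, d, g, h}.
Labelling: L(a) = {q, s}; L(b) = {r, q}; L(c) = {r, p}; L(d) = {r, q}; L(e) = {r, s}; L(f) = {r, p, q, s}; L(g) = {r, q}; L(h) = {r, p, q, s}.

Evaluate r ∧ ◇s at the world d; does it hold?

No

At d: r is true, ◇s is false, so r ∧ ◇s is false.
  At d: ◇s requires s at some successor in {c, d}.
    At c: s is false.
    At d: s is false.
  So ◇s is false at d.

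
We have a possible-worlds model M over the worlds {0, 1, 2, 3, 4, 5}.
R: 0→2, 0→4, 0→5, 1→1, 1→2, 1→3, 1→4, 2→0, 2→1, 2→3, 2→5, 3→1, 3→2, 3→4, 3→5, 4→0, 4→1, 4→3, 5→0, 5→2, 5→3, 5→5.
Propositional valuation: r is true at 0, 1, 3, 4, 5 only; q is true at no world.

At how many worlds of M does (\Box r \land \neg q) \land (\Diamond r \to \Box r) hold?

Let φ = (\Box r \land \neg q) \land (\Diamond r \to \Box r). Evaluate φ at each world:
  0 (successors {2, 4, 5}): φ is false.
  1 (successors {1, 2, 3, 4}): φ is false.
  2 (successors {0, 1, 3, 5}): φ is true.
  3 (successors {1, 2, 4, 5}): φ is false.
  4 (successors {0, 1, 3}): φ is true.
  5 (successors {0, 2, 3, 5}): φ is false.
For instance, at 0:
  At 0: \Box r \land \neg q is false, \Diamond r \to \Box r is false, so (\Box r \land \neg q) \land (\Diamond r \to \Box r) is false.
    At 0: \Box r is false, \neg q is true, so \Box r \land \neg q is false.
      At 0: \Box r requires r at every successor {2, 4, 5}.
        r fails at 2, so \Box r is false at 0.
    At 0: \Diamond r is true, \Box r is false, so \Diamond r \to \Box r is false.
      At 0: \Diamond r requires r at some successor in {2, 4, 5}.
        r holds at 4, so \Diamond r is true at 0.
      At 0: \Box r requires r at every successor {2, 4, 5}.
        r fails at 2, so \Box r is false at 0.
Satisfying worlds: {2, 4}

2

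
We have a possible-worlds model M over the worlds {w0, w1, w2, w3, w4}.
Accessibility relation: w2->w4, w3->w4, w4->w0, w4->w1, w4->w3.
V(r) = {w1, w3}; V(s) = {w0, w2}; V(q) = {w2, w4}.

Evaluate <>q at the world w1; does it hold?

No

At w1: no accessible worlds, so <>q is false.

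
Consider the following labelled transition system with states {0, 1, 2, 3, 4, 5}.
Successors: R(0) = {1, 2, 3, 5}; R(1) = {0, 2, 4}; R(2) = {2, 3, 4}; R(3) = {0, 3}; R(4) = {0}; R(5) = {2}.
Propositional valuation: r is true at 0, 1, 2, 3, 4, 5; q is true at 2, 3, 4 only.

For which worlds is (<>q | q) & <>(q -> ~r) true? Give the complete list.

0, 1, 3, 4

Recall that <>ψ holds at a world iff ψ holds at some accessible world.
Let φ = (<>q | q) & <>(q -> ~r). Evaluate φ at each world:
  0 (successors {1, 2, 3, 5}): φ is true.
  1 (successors {0, 2, 4}): φ is true.
  2 (successors {2, 3, 4}): φ is false.
  3 (successors {0, 3}): φ is true.
  4 (successors {0}): φ is true.
  5 (successors {2}): φ is false.
For instance, at 0:
  At 0: <>q | q is true, <>(q -> ~r) is true, so (<>q | q) & <>(q -> ~r) is true.
    At 0: <>q is true, q is false, so <>q | q is true.
      At 0: <>q requires q at some successor in {1, 2, 3, 5}.
        q holds at 2, so <>q is true at 0.
    At 0: <>(q -> ~r) requires q -> ~r at some successor in {1, 2, 3, 5}.
      q -> ~r holds at 1, so <>(q -> ~r) is true at 0.
Satisfying worlds: {0, 1, 3, 4}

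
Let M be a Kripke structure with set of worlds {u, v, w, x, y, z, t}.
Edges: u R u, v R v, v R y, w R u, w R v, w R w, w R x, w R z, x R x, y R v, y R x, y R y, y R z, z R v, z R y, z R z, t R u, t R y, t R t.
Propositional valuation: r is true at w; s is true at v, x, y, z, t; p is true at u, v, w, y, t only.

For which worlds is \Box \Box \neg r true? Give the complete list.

u, v, x, y, z, t

Recall that \Box ψ holds at a world iff ψ holds at every accessible world, and \Diamond ψ holds iff ψ holds at some accessible world.
Let φ = \Box \Box \neg r. Evaluate φ at each world:
  u (successors {u}): φ is true.
  v (successors {v, y}): φ is true.
  w (successors {u, v, w, x, z}): φ is false.
  x (successors {x}): φ is true.
  y (successors {v, x, y, z}): φ is true.
  z (successors {v, y, z}): φ is true.
  t (successors {u, y, t}): φ is true.
For instance, at x:
  At x: \Box \Box \neg r requires \Box \neg r at every successor {x}.
      At x: \Box \neg r requires \neg r at every successor {x}.
        At x: \neg r is true.
      So \Box \neg r is true at x.
  So \Box \Box \neg r is true at x.
Satisfying worlds: {u, v, x, y, z, t}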